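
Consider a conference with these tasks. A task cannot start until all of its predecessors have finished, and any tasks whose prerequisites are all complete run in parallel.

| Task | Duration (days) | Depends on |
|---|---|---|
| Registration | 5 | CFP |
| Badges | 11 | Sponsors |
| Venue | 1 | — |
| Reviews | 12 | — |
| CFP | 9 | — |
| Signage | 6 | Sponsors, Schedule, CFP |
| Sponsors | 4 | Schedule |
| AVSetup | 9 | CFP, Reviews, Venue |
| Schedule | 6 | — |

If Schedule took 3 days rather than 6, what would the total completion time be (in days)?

The binding path is Schedule→Sponsors→Badges = 6+4+11 = 21; finish at 21 days.
Schedule lies on that path, so at 3 days the path becomes 18 days.
The binding chain switches to Reviews→AVSetup = 12+9 = 21; finish 21 days.

21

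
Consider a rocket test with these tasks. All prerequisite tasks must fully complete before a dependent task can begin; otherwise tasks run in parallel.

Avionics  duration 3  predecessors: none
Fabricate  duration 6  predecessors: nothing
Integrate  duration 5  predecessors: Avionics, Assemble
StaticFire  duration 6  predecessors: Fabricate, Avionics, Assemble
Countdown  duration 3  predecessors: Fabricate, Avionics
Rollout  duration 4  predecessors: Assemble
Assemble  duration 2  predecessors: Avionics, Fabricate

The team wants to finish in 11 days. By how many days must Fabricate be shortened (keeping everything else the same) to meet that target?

3

Current finish: 14 days; target: 11.
Fabricate is on every critical path, so each day cut from Fabricate cuts the finish by one (this holds down to a finish of 11).
Need 14 − 11 = 3 days off Fabricate → Fabricate becomes 3 days, finish becomes 11.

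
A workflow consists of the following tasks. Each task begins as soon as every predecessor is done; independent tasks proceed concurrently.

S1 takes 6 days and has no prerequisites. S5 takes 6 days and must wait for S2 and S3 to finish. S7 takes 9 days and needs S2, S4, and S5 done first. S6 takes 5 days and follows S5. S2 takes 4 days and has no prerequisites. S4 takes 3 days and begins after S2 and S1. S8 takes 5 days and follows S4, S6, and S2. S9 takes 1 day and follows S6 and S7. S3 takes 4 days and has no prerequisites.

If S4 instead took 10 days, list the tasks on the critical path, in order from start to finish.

Critical path before the change: S2→S5→S6→S8 = 4+6+5+5 = 20 giving 20 days.
S4 is off the critical path — its longest chain is 19 days, giving 1 of slack.
Now S1→S4→S7→S9 = 6+10+9+1 = 26 is longest, so the finish becomes 26 days.

S1, S4, S7, S9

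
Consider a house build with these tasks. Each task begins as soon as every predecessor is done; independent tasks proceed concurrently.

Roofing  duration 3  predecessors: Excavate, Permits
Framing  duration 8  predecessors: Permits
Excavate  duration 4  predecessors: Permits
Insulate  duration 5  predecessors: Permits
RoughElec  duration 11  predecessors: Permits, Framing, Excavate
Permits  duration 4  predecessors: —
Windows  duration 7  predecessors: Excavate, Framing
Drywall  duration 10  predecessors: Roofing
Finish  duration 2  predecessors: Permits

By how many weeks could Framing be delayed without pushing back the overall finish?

Permits→Framing→RoughElec = 4+8+11 = 23 sets the makespan at 23 weeks.
Framing finishes as early as 12 and must finish by 12.
Float = 23 − 23 = 0.

0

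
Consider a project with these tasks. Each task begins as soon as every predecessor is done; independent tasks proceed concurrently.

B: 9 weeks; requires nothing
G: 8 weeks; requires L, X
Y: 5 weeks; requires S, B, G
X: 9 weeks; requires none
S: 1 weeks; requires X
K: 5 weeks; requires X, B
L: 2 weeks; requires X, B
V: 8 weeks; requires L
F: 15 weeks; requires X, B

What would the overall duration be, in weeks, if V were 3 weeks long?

The binding path is X→L→G→Y = 9+2+8+5 = 24; finish at 24 weeks.
V is off the critical path — its longest chain is 19 weeks, giving 5 of slack.
The critical path is still X→L→G→Y; finish is now 24 weeks.

24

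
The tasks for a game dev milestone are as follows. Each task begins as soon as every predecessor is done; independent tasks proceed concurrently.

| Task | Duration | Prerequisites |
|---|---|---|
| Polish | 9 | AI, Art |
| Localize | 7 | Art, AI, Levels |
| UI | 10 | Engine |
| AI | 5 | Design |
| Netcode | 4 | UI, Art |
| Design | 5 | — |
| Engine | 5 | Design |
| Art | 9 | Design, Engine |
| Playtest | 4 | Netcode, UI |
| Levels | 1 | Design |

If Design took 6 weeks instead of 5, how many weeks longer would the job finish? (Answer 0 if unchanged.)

As given, the longest chain is Design→Engine→Art→Polish = 5+5+9+9 = 28, so the finish is 28 weeks.
Design lies on that path, so at 6 weeks the path becomes 29 weeks.
That remains the longest chain; total 29 weeks.
Change in finish: 29 − 28 = +1 weeks.

1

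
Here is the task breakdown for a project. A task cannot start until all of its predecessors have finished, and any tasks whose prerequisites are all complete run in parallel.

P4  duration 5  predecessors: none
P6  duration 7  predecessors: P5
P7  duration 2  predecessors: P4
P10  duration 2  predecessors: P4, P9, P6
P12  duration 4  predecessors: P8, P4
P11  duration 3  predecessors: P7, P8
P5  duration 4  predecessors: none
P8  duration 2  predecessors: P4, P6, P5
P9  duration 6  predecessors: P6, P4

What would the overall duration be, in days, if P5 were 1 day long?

Actual critical path: P5→P6→P9→P10 = 4+7+6+2 = 19 ⇒ 19 days.
Since P5 is critical, the -3 change carries straight to that chain (now 16 days).
No other chain overtakes it, so the finish is 16 days.

16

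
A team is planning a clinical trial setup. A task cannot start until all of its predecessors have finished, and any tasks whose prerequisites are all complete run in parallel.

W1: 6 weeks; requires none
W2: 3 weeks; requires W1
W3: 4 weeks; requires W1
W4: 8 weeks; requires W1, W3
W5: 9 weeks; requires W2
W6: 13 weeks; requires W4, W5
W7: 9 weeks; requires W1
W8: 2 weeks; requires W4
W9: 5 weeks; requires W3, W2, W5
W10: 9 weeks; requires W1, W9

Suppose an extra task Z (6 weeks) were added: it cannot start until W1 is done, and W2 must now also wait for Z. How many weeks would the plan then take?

38

Originally the plan takes 32 weeks.
With Z inserted, W2 now waits for max(W1, Z).
New critical path: W1→Z→W2→W5→W9→W10 = 6+6+3+9+5+9 = 38 ⇒ 38 weeks.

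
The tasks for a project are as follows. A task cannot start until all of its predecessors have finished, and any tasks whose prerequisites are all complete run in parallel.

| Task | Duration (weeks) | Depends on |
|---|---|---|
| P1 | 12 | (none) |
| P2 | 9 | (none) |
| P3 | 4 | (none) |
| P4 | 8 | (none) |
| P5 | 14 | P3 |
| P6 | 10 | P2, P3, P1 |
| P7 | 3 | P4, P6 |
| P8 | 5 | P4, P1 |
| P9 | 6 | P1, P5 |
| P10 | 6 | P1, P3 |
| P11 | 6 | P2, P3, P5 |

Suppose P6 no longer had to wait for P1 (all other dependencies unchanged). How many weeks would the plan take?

24

With the dependency in place, P1→P6→P7 = 12+10+3 = 25 sets the finish at 25 weeks.
Without P1→P6, P6's earliest start moves from 12 to 9.
After: P3→P5→P9 = 4+14+6 = 24 → 24 weeks.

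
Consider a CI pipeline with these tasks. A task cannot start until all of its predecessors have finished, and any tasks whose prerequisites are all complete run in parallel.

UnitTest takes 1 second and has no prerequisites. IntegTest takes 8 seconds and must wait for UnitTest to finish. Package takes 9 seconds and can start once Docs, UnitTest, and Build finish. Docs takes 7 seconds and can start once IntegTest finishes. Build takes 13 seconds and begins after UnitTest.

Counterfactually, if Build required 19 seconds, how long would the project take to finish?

Baseline: UnitTest→IntegTest→Docs→Package = 1+8+7+9 = 25 → 25 seconds.
The longest path through Build is only 23 seconds, so Build has float 2.
New critical path: UnitTest→Build→Package = 1+19+9 = 29 ⇒ 29 seconds.

29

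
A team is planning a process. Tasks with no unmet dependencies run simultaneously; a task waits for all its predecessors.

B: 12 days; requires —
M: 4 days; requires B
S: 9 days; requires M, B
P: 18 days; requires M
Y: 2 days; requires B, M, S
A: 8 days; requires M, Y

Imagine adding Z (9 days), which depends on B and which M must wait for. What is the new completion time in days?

Originally the process takes 35 days.
With Z inserted, M now waits for max(B, Z).
New critical path: B→Z→M→S→Y→A = 12+9+4+9+2+8 = 44 ⇒ 44 days.

44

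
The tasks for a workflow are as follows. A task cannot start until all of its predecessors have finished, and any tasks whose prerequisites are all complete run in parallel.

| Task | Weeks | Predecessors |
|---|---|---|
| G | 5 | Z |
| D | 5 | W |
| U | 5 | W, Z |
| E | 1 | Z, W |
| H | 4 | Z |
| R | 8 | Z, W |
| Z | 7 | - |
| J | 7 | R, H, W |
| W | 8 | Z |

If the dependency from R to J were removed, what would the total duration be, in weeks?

With the dependency in place, Z→W→R→J = 7+8+8+7 = 30 sets the finish at 30 weeks.
Without R→J, J's earliest start moves from 23 to 15.
The longest chain is now Z→W→R = 7+8+8 = 23, so the plan takes 23 weeks.

23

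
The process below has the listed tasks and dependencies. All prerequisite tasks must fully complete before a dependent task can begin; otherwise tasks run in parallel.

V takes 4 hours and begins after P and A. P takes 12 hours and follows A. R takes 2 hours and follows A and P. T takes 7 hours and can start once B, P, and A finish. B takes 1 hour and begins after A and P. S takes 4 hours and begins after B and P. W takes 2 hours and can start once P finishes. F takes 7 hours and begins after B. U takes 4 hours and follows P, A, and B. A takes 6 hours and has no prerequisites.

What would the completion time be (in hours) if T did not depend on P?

26

Original critical path: A→P→B→T = 6+12+1+7 = 26 ⇒ 26 hours.
Dropping P→T doesn't change T's earliest start (19); another predecessor still binds.
New critical path: A→P→B→T = 6+12+1+7 = 26 ⇒ 26 hours.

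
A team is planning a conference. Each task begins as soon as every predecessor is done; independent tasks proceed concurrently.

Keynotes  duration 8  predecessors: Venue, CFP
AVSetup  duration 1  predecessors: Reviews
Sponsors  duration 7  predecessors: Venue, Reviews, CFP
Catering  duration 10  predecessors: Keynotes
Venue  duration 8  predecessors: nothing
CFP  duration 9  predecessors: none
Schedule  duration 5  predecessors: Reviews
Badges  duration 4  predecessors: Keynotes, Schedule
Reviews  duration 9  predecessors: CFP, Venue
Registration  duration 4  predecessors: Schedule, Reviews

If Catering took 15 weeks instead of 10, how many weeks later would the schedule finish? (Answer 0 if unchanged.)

Baseline: CFP→Keynotes→Catering = 9+8+10 = 27 → 27 weeks.
Catering is on the critical path; changing it to 15 makes that path 32 weeks.
No other chain overtakes it, so the finish is 32 weeks.
Change in finish: 32 − 27 = +5 weeks.

5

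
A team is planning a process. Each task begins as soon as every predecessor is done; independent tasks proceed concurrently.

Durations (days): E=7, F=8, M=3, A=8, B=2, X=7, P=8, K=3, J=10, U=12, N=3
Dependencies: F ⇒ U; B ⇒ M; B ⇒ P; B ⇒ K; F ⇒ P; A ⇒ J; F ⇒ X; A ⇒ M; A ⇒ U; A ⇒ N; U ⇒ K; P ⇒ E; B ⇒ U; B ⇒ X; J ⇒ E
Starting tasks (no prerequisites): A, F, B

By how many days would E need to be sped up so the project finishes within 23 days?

2

Current finish: 25 days; target: 23.
E is on every critical path, so each day cut from E cuts the finish by one (this holds down to a finish of 23).
Need 25 − 23 = 2 days off E → E becomes 5 days, finish becomes 23.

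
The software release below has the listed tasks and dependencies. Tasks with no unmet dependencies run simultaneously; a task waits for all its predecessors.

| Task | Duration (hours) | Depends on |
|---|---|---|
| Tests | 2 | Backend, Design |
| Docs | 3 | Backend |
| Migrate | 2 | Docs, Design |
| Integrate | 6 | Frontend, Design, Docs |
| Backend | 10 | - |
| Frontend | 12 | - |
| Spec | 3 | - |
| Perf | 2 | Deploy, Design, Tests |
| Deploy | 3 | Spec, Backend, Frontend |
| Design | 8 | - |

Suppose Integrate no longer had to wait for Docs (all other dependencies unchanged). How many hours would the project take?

Original critical path: Backend→Docs→Integrate = 10+3+6 = 19 ⇒ 19 hours.
Without Docs→Integrate, Integrate's earliest start moves from 13 to 12.
After: Frontend→Integrate = 12+6 = 18 → 18 hours.

18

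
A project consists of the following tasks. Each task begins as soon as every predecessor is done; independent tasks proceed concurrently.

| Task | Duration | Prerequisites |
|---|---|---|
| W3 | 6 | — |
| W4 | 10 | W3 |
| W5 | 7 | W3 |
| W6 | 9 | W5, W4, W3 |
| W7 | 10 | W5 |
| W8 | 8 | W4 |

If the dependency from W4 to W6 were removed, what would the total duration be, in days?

Original critical path: W3→W4→W6 = 6+10+9 = 25 ⇒ 25 days.
Without W4→W6, W6's earliest start moves from 16 to 13.
After: W3→W4→W8 = 6+10+8 = 24 → 24 days.

24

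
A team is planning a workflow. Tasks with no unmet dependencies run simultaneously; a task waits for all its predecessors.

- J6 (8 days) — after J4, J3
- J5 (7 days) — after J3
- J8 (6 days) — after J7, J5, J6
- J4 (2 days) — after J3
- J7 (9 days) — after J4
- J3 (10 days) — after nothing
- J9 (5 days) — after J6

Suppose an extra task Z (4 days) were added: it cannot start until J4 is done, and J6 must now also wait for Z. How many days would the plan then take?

30

Originally the plan takes 27 days.
With Z inserted, J6 now waits for max(J4, J3, Z).
New critical path: J3→J4→Z→J6→J8 = 10+2+4+8+6 = 30 ⇒ 30 days.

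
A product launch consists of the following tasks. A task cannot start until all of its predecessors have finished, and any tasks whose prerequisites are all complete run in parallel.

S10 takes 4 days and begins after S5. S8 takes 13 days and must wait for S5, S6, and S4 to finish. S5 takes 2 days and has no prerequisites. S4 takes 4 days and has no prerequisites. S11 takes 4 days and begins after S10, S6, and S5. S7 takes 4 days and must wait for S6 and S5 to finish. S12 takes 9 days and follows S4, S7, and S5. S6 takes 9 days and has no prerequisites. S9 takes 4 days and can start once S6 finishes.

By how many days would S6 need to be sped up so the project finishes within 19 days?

Current finish: 22 days; target: 19.
S6 is on every critical path, so each day cut from S6 cuts the finish by one (this holds down to a finish of 17).
Need 22 − 19 = 3 days off S6 → S6 becomes 6 days, finish becomes 19.

3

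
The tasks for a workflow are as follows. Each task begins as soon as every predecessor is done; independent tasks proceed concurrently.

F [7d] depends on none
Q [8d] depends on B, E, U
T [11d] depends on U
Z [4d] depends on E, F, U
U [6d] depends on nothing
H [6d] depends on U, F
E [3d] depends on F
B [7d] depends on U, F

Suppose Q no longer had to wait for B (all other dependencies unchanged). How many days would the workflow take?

Before: longest chain F→B→Q = 7+7+8 = 22, finish 22.
Without B→Q, Q's earliest start moves from 14 to 10.
After: F→E→Q = 7+3+8 = 18 → 18 days.

18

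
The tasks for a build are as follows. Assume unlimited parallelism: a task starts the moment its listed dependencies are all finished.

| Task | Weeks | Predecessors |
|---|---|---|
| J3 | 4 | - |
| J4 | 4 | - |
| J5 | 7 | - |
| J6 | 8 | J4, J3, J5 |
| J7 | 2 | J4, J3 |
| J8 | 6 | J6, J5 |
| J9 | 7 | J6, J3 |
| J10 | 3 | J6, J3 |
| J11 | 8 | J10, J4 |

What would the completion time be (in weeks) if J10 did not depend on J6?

22

Original critical path: J5→J6→J10→J11 = 7+8+3+8 = 26 ⇒ 26 weeks.
Without J6→J10, J10's earliest start moves from 15 to 4.
After: J5→J6→J9 = 7+8+7 = 22 → 22 weeks.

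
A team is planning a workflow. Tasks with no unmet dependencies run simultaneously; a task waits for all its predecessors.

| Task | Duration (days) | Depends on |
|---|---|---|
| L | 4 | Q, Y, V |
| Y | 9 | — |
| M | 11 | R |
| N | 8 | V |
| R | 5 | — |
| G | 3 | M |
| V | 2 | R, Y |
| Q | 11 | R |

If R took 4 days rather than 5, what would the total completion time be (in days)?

Baseline: R→Q→L = 5+11+4 = 20 → 20 days.
Since R is critical, the -1 change carries straight to that chain (now 19 days).
New critical path: Y→V→N = 9+2+8 = 19 ⇒ 19 days.

19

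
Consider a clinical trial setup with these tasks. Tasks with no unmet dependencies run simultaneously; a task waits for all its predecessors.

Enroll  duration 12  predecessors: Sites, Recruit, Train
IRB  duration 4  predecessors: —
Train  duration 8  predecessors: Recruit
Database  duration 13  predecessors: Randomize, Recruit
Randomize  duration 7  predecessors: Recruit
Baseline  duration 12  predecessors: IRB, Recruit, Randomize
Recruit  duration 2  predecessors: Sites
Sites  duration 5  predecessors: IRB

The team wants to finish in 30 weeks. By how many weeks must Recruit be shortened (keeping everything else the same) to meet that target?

Current finish: 31 weeks; target: 30.
Recruit is on every critical path, so each week cut from Recruit cuts the finish by one (this holds down to a finish of 30).
Need 31 − 30 = 1 week off Recruit → Recruit becomes 1 week, finish becomes 30.

1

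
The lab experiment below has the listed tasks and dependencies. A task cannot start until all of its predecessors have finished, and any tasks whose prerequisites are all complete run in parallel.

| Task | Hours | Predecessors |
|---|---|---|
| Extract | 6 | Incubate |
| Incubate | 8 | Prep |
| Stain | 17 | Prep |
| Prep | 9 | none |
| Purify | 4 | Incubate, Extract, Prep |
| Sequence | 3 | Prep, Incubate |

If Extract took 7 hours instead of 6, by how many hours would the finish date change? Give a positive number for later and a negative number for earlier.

The binding path is Prep→Incubate→Extract→Purify = 9+8+6+4 = 27; finish at 27 hours.
Extract is on the critical path; changing it to 7 makes that path 28 hours.
That remains the longest chain; total 28 hours.
Change in finish: 28 − 27 = +1 hours.

1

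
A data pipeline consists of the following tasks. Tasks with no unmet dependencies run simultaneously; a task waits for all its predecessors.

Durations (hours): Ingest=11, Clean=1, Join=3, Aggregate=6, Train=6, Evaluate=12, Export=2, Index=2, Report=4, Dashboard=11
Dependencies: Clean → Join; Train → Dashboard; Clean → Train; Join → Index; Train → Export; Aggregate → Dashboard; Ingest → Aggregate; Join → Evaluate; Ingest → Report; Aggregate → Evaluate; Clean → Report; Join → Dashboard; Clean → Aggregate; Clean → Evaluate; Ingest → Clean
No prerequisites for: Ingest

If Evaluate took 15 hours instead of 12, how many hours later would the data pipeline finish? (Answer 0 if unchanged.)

3

Critical path before the change: Ingest→Clean→Aggregate→Evaluate = 11+1+6+12 = 30 giving 30 hours.
Evaluate is on the critical path; changing it to 15 makes that path 33 hours.
The critical path is still Ingest→Clean→Aggregate→Evaluate; finish is now 33 hours.
Change in finish: 33 − 30 = +3 hours.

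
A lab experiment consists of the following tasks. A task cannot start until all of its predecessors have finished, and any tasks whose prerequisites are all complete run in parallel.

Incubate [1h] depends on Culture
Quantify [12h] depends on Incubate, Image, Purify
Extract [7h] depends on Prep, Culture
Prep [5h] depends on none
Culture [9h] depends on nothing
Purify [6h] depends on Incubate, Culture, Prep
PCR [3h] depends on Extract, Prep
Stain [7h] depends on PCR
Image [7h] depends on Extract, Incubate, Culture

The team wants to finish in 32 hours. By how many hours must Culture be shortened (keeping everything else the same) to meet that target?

Current finish: 35 hours; target: 32.
Culture is on every critical path, so each hour cut from Culture cuts the finish by one (this holds down to a finish of 31).
Need 35 − 32 = 3 hours off Culture → Culture becomes 6 hours, finish becomes 32.

3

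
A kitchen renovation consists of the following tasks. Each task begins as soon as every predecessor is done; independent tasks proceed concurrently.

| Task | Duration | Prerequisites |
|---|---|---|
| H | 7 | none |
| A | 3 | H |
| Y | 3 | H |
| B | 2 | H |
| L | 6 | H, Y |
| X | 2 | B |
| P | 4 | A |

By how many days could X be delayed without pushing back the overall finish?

5

H→Y→L = 7+3+6 = 16 sets the makespan at 16 days.
X finishes as early as 11 and must finish by 16.
Float = 16 − 11 = 5.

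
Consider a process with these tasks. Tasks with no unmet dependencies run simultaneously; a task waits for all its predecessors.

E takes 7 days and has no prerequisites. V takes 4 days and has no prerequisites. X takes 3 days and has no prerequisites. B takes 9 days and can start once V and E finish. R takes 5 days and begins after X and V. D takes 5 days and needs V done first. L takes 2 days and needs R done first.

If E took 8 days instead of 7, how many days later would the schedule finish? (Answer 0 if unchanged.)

Actual critical path: E→B = 7+9 = 16 ⇒ 16 days.
E lies on that path, so at 8 days the path becomes 17 days.
That remains the longest chain; total 17 days.
Change in finish: 17 − 16 = +1 days.

1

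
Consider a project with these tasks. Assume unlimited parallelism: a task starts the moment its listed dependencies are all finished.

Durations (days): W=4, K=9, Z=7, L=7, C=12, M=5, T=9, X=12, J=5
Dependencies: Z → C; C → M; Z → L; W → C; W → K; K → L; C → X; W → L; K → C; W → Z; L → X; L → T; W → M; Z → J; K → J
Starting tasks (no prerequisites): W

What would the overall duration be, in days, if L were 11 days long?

37

Actual critical path: W→K→C→X = 4+9+12+12 = 37 ⇒ 37 days.
L has 5 days of float (longest path through it is 32).
The critical path is still W→K→C→X; finish is now 37 days.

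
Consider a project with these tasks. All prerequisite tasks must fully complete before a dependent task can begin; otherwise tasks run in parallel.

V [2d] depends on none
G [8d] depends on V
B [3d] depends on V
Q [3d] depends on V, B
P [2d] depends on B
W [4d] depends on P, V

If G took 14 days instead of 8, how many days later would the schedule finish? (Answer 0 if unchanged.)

5

Critical path before the change: V→B→P→W = 2+3+2+4 = 11 giving 11 days.
G has 1 day of float (longest path through it is 10).
New critical path: V→G = 2+14 = 16 ⇒ 16 days.
Change in finish: 16 − 11 = +5 days.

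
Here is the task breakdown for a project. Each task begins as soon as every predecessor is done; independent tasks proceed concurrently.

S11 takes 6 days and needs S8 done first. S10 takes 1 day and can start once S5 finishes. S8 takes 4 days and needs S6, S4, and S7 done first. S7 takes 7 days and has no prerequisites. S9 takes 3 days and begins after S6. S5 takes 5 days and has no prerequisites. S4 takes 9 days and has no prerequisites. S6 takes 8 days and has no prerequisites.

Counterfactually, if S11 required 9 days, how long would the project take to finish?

The binding path is S4→S8→S11 = 9+4+6 = 19; finish at 19 days.
Since S11 is critical, the +3 change carries straight to that chain (now 22 days).
The critical path is still S4→S8→S11; finish is now 22 days.

22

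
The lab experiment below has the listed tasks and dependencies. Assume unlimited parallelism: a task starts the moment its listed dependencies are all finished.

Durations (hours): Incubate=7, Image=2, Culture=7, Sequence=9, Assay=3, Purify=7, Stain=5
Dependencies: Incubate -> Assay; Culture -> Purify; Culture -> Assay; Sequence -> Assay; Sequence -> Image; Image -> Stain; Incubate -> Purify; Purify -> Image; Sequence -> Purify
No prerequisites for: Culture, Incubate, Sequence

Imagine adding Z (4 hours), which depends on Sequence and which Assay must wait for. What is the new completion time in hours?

Originally the schedule takes 23 hours.
With Z inserted, Assay now waits for max(Sequence, Incubate, Culture, Z).
New critical path: Sequence→Purify→Image→Stain = 9+7+2+5 = 23 ⇒ 23 hours.

23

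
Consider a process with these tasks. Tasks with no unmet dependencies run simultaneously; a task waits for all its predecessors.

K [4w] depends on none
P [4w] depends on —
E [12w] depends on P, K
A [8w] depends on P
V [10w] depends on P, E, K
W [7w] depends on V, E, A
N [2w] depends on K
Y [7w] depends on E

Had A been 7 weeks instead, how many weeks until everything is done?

Baseline: K→E→V→W = 4+12+10+7 = 33 → 33 weeks.
A is off the critical path — its longest chain is 19 weeks, giving 14 of slack.
The critical path is still K→E→V→W; finish is now 33 weeks.

33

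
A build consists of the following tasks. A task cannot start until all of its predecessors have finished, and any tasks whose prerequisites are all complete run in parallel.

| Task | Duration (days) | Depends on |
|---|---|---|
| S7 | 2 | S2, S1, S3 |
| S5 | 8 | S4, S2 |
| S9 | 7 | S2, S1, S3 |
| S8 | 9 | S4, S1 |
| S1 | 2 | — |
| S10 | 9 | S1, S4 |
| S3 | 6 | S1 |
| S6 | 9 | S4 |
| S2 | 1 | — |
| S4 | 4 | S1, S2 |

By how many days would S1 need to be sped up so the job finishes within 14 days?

Current finish: 15 days; target: 14.
S1 is on every critical path, so each day cut from S1 cuts the finish by one (this holds down to a finish of 14).
Need 15 − 14 = 1 day off S1 → S1 becomes 1 day, finish becomes 14.

1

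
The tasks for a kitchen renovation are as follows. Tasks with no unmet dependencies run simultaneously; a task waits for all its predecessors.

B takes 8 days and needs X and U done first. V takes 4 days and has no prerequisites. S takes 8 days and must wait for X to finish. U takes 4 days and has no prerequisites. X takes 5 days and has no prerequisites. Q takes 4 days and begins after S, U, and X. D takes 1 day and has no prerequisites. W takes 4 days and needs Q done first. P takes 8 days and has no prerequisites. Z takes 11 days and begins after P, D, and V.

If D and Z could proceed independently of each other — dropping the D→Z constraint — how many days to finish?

21

Original critical path: X→S→Q→W = 5+8+4+4 = 21 ⇒ 21 days.
Dropping D→Z doesn't change Z's earliest start (8); another predecessor still binds.
After: X→S→Q→W = 5+8+4+4 = 21 → 21 days.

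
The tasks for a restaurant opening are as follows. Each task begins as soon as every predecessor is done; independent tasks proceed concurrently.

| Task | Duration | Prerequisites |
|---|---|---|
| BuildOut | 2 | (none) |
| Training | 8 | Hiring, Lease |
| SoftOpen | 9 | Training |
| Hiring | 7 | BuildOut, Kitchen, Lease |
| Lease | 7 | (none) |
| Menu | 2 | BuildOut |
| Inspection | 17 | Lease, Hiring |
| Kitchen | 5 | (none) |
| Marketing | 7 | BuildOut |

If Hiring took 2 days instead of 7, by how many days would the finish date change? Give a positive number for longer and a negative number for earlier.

The binding path is Lease→Hiring→Training→SoftOpen = 7+7+8+9 = 31; finish at 31 days.
Hiring is on the critical path; changing it to 2 makes that path 26 days.
That remains the longest chain; total 26 days.
Change in finish: 26 − 31 = -5 days.

-5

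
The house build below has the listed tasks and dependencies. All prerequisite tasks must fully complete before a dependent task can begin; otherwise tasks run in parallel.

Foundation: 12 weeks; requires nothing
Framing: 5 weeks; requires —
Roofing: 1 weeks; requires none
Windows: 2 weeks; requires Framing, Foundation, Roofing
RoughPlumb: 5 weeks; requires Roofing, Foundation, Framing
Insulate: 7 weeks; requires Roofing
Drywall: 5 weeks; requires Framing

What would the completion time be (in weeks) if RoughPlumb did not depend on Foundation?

14

Before: longest chain Foundation→RoughPlumb = 12+5 = 17, finish 17.
Without Foundation→RoughPlumb, RoughPlumb's earliest start moves from 12 to 5.
New critical path: Foundation→Windows = 12+2 = 14 ⇒ 14 weeks.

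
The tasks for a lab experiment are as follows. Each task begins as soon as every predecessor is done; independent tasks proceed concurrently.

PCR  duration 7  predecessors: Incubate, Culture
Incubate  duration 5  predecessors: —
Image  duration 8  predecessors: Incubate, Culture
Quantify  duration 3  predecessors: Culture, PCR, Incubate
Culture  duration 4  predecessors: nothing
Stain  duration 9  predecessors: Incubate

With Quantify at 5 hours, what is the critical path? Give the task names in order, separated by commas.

Critical path before the change: Incubate→PCR→Quantify = 5+7+3 = 15 giving 15 hours.
Quantify lies on that path, so at 5 hours the path becomes 17 hours.
That remains the longest chain; total 17 hours.

Incubate, PCR, Quantify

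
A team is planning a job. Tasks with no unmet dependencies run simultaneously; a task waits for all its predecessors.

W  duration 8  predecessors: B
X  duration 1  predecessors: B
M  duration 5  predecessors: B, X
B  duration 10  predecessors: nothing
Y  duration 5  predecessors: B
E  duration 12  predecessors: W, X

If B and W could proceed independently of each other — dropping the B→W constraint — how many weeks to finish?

23

Before: longest chain B→W→E = 10+8+12 = 30, finish 30.
Without B→W, W's earliest start moves from 10 to 0.
The longest chain is now B→X→E = 10+1+12 = 23, so the plan takes 23 weeks.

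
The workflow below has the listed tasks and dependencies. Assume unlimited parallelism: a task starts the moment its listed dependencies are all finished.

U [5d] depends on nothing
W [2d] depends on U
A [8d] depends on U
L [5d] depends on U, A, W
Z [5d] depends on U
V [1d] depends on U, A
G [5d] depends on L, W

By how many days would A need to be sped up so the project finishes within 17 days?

6

Current finish: 23 days; target: 17.
A is on every critical path, so each day cut from A cuts the finish by one (this holds down to a finish of 17).
Need 23 − 17 = 6 days off A → A becomes 2 days, finish becomes 17.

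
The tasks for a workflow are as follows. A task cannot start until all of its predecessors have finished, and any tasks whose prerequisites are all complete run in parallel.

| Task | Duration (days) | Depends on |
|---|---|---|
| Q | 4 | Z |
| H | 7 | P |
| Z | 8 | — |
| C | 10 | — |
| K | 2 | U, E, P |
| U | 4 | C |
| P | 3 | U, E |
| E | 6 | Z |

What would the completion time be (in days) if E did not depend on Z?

24

Original critical path: Z→E→P→H = 8+6+3+7 = 24 ⇒ 24 days.
Without Z→E, E's earliest start moves from 8 to 0.
The longest chain is now C→U→P→H = 10+4+3+7 = 24, so the project takes 24 days.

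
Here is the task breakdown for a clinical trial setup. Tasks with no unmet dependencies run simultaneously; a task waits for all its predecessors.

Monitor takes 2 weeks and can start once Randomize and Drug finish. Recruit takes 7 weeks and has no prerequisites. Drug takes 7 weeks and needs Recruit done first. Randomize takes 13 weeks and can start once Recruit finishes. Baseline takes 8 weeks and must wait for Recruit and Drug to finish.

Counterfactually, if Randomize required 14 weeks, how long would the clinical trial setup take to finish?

23

Critical path before the change: Recruit→Randomize→Monitor = 7+13+2 = 22 giving 22 weeks.
Randomize lies on that path, so at 14 weeks the path becomes 23 weeks.
The critical path is still Recruit→Randomize→Monitor; finish is now 23 weeks.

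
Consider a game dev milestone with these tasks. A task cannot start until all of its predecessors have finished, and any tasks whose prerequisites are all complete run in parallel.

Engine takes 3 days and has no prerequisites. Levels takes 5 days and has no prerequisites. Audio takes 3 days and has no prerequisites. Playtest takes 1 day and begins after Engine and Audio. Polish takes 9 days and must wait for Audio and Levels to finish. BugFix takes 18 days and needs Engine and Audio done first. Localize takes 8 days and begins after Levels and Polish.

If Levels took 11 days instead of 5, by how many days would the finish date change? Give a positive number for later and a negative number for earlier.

Actual critical path: Levels→Polish→Localize = 5+9+8 = 22 ⇒ 22 days.
Levels lies on that path, so at 11 days the path becomes 28 days.
No other chain overtakes it, so the finish is 28 days.
Change in finish: 28 − 22 = +6 days.

6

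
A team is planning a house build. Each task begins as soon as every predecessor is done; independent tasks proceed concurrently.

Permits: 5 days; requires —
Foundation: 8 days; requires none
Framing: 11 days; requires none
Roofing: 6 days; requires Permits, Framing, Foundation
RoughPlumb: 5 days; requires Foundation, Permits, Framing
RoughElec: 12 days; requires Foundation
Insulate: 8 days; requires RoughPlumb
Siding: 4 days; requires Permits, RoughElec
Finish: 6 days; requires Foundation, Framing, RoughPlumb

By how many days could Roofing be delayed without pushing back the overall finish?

Foundation→RoughElec→Siding = 8+12+4 = 24 sets the makespan at 24 days.
Longest path through Roofing: 17 days (earliest finish 17, latest finish 24).
Slack of Roofing = 18 − 11 = 7 days.

7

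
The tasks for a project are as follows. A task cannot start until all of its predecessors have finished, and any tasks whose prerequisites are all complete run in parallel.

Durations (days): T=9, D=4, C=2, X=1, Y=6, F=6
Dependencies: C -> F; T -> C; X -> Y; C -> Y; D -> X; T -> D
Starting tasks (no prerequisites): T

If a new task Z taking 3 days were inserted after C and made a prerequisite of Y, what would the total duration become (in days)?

20

Originally the project takes 20 days.
With Z inserted, Y now waits for max(C, X, Z).
New critical path: T→D→X→Y = 9+4+1+6 = 20 ⇒ 20 days.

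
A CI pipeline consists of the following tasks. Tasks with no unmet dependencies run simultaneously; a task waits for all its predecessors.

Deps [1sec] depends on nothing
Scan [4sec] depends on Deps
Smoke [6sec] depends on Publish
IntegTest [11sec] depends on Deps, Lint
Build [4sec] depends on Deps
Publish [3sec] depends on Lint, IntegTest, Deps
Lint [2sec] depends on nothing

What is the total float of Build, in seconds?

Lint→IntegTest→Publish→Smoke = 2+11+3+6 = 22 sets the makespan at 22 seconds.
Longest path through Build: 5 seconds (earliest finish 5, latest finish 22).
So Build can slip 22 − 5 = 17 seconds.

17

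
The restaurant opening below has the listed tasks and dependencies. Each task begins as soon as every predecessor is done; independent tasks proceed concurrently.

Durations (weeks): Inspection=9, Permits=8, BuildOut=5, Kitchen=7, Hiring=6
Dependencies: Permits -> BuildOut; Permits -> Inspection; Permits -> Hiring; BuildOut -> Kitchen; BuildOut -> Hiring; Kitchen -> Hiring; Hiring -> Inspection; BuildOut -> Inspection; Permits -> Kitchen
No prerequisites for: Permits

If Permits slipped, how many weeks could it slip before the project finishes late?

Permits→BuildOut→Kitchen→Hiring→Inspection = 8+5+7+6+9 = 35 sets the makespan at 35 weeks.
Permits finishes as early as 8 and must finish by 8.
So Permits can slip 8 − 8 = 0 weeks.

0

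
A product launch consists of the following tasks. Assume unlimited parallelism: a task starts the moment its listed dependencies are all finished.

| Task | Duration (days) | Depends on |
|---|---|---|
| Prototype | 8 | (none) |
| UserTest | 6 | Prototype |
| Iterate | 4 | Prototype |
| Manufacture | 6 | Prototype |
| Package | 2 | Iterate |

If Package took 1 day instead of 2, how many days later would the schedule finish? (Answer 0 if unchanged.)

0

Baseline: Prototype→Iterate→Package = 8+4+2 = 14 → 14 days.
Package lies on that path, so at 1 day the path becomes 13 days.
The binding chain switches to Prototype→UserTest = 8+6 = 14; finish 14 days.
Change in finish: 14 − 14 = +0 days.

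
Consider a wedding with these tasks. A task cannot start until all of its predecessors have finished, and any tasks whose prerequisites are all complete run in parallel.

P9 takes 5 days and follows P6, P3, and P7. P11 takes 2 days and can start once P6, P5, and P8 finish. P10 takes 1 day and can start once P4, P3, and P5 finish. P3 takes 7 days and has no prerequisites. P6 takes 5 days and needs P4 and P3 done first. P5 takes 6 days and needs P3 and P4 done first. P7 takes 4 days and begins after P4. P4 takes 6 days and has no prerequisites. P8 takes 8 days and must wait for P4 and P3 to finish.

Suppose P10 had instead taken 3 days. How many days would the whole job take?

17

As given, the longest chain is P3→P6→P9 = 7+5+5 = 17, so the finish is 17 days.
P10 has 3 days of float (longest path through it is 14).
That remains the longest chain; total 17 days.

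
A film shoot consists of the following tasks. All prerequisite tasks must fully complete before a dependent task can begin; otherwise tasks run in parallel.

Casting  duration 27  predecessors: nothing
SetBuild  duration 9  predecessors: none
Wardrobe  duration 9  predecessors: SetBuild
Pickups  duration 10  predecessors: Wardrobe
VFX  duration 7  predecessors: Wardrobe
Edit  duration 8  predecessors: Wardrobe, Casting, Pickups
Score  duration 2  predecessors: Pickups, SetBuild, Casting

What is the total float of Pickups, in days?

Critical path: SetBuild→Wardrobe→Pickups→Edit = 9+9+10+8 = 36, so the finish is 36 days.
The longest chain containing Pickups totals 36 days.
Float = 36 − 36 = 0.

0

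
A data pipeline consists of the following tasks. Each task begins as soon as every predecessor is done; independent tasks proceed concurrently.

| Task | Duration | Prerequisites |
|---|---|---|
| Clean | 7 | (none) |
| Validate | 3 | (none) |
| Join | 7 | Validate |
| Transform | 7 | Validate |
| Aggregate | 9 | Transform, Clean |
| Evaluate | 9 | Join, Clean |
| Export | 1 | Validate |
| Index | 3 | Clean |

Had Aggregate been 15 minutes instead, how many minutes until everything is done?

Critical path before the change: Validate→Transform→Aggregate = 3+7+9 = 19 giving 19 minutes.
Since Aggregate is critical, the +6 change carries straight to that chain (now 25 minutes).
No other chain overtakes it, so the finish is 25 minutes.

25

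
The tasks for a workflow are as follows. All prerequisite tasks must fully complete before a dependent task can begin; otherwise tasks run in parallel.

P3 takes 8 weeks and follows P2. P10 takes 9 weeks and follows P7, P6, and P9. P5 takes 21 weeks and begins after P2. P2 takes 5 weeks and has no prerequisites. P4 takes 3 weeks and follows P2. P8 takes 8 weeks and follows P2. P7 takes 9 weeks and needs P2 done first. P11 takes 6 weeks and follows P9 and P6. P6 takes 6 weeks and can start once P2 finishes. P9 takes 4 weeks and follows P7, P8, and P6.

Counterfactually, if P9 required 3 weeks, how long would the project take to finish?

As given, the longest chain is P2→P7→P9→P10 = 5+9+4+9 = 27, so the finish is 27 weeks.
P9 is on the critical path; changing it to 3 makes that path 26 weeks.
The binding chain switches to P2→P5 = 5+21 = 26; finish 26 weeks.

26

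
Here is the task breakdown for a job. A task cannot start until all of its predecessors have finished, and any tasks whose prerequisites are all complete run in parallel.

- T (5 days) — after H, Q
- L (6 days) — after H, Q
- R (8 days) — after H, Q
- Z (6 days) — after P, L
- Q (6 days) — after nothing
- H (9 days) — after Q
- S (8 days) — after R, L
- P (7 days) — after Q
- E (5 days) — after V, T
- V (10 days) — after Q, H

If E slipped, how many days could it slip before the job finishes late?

Q→H→R→S = 6+9+8+8 = 31 sets the makespan at 31 days.
E finishes as early as 30 and must finish by 31.
Slack of E = 26 − 25 = 1 day.

1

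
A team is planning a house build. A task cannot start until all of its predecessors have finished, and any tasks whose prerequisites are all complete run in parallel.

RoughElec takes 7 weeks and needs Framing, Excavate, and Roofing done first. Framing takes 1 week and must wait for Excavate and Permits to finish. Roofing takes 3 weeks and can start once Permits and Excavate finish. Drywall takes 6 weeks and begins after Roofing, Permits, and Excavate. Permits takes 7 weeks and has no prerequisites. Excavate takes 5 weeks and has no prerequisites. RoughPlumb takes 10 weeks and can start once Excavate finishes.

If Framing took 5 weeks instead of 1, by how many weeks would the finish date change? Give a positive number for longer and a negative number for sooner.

Actual critical path: Permits→Roofing→RoughElec = 7+3+7 = 17 ⇒ 17 weeks.
Framing has 2 weeks of float (longest path through it is 15).
New critical path: Permits→Framing→RoughElec = 7+5+7 = 19 ⇒ 19 weeks.
Change in finish: 19 − 17 = +2 weeks.

2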